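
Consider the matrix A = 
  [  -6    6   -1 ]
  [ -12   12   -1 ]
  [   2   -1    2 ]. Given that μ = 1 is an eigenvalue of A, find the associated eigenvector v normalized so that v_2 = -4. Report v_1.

A − 1I = [[-7, 6, -1], [-12, 11, -1], [2, -1, 1]].
Solving (A − 1I)v = 0 gives the eigenspace spanned by (-4, -4, 4).
With v_2 = -4, v = (-4, -4, 4), so v_1 = -4.

-4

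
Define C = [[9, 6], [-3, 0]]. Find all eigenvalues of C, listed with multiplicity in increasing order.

Characteristic polynomial: p(s) = s^2 - 9s + 18 = (s - 6)(s - 3).
Roots (with multiplicity): 3, 6.

3, 6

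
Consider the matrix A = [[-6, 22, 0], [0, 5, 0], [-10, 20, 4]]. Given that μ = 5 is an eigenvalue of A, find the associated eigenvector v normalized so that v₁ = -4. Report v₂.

A − 5I = [[-11, 22, 0], [0, 0, 0], [-10, 20, -1]].
Solving (A − 5I)v = 0 gives the eigenspace spanned by (-4, -2, 0).
With v₁ = -4, v = (-4, -2, 0), so v₂ = -2.

-2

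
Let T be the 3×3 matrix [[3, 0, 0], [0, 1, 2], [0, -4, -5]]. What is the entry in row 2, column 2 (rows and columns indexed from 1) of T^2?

-7

Characteristic polynomial: μ^3 + μ^2 - 9μ - 9 = (μ - 3)(μ + 1)(μ + 3), so the eigenvalues are -3, -1, 3.
μ=3: eigenvector (1, 0, 0).
μ=-3: eigenvector (0, -1, 2).
μ=-1: eigenvector (0, -1, 1).
P = [[1, 0, 0], [0, -1, -1], [0, 2, 1]], D = diag(3, -3, -1), P⁻¹ = [[1, 0, 0], [0, 1, 1], [0, -2, -1]].
T² = P·diag(9, 9, 1)·P⁻¹ = [[9, 0, 0], [0, -7, -8], [0, 16, 17]].
The requested entry is -7.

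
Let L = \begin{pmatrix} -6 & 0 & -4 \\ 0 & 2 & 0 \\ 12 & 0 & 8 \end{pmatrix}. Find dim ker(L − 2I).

2

L − 2I = [[-8, 0, -4], [0, 0, 0], [12, 0, 6]].
This matrix has rank 1, so its null space has dimension 3 − 1 = 2.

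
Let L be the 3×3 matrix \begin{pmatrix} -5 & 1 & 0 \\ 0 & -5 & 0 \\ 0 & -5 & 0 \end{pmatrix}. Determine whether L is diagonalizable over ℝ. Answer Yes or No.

No

Characteristic polynomial: p(t) = t^3 + 10t^2 + 25t = t(t + 5)^2.
t = -5 has algebraic multiplicity 2; rank(L + 5I) = 2, so geometric multiplicity = 1.
Geometric multiplicity < algebraic multiplicity, so L is not diagonalizable.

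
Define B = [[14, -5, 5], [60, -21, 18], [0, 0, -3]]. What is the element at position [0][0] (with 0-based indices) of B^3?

644

Characteristic polynomial: t^3 + 10t^2 + 27t + 18 = (t + 1)(t + 3)(t + 6), so the eigenvalues are -6, -3, -1.
t=-1: eigenvector (1, 3, 0).
t=-6: eigenvector (1, 4, 0).
t=-3: eigenvector (0, 1, 1).
P = [[1, 1, 0], [3, 4, 1], [0, 0, 1]], D = diag(-1, -6, -3), P⁻¹ = [[4, -1, 1], [-3, 1, -1], [0, 0, 1]].
B³ = P·diag(-1, -216, -27)·P⁻¹ = [[644, -215, 215], [2580, -861, 834], [0, 0, -27]].
The requested entry is 644.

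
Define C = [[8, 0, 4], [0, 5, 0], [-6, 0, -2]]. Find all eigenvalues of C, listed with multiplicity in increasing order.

Characteristic polynomial: p(r) = r^3 - 11r^2 + 38r - 40 = (r - 5)(r - 4)(r - 2).
Roots (with multiplicity): 2, 4, 5.

2, 4, 5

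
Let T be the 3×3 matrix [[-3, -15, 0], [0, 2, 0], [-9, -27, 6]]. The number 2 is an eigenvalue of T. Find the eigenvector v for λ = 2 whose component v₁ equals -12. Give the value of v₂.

T − 2I = [[-5, -15, 0], [0, 0, 0], [-9, -27, 4]].
Solving (T − 2I)v = 0 gives the eigenspace spanned by (-12, 4, 0).
With v₁ = -12, v = (-12, 4, 0), so v₂ = 4.

4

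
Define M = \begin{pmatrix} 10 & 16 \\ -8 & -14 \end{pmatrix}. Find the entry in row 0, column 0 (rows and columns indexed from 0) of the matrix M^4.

-1264

Characteristic polynomial: λ^2 + 4λ - 12 = (λ - 2)(λ + 6), so the eigenvalues are -6, 2.
λ=2: eigenvector (2, -1).
λ=-6: eigenvector (1, -1).
P = [[2, 1], [-1, -1]], D = diag(2, -6), P⁻¹ = [[1, 1], [-1, -2]].
M⁴ = P·diag(16, 1296)·P⁻¹ = [[-1264, -2560], [1280, 2576]].
The requested entry is -1264.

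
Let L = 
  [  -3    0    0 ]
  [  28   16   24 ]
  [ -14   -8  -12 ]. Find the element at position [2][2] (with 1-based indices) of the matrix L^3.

256

Characteristic polynomial: r^3 - r^2 - 12r = r(r - 4)(r + 3), so the eigenvalues are -3, 0, 4.
r=-3: eigenvector (1, -4, 2).
r=0: eigenvector (0, -3, 2).
r=4: eigenvector (0, -2, 1).
P = [[1, 0, 0], [-4, -3, -2], [2, 2, 1]], D = diag(-3, 0, 4), P⁻¹ = [[1, 0, 0], [0, 1, 2], [-2, -2, -3]].
L³ = P·diag(-27, 0, 64)·P⁻¹ = [[-27, 0, 0], [364, 256, 384], [-182, -128, -192]].
The requested entry is 256.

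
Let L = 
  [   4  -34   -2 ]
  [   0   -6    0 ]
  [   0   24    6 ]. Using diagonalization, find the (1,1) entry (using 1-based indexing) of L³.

64

Characteristic polynomial: r^3 - 4r^2 - 36r + 144 = (r - 6)(r - 4)(r + 6), so the eigenvalues are -6, 4, 6.
r=4: eigenvector (1, 0, 0).
r=-6: eigenvector (3, 1, -2).
r=6: eigenvector (-1, 0, 1).
P = [[1, 3, -1], [0, 1, 0], [0, -2, 1]], D = diag(4, -6, 6), P⁻¹ = [[1, -1, 1], [0, 1, 0], [0, 2, 1]].
L³ = P·diag(64, -216, 216)·P⁻¹ = [[64, -1144, -152], [0, -216, 0], [0, 864, 216]].
The requested entry is 64.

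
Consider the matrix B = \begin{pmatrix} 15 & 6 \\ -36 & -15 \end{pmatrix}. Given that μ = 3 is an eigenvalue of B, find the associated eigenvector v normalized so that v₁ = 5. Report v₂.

B − 3I = [[12, 6], [-36, -18]].
Solving (B − 3I)v = 0 gives the eigenspace spanned by (5, -10).
With v₁ = 5, v = (5, -10), so v₂ = -10.

-10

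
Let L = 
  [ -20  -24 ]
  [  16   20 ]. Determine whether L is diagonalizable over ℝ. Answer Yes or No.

Yes

Characteristic polynomial: p(r) = r^2 - 16 = (r - 4)(r + 4).
All 2 eigenvalues are distinct, so L is diagonalizable.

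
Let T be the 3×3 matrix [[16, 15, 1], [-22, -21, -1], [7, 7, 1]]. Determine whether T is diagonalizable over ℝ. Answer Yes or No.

Characteristic polynomial: p(λ) = λ^3 + 4λ^2 - 11λ + 6 = (λ - 1)^2(λ + 6).
λ = 1 has algebraic multiplicity 2; rank(T − 1I) = 2, so geometric multiplicity = 1.
Geometric multiplicity < algebraic multiplicity, so T is not diagonalizable.

No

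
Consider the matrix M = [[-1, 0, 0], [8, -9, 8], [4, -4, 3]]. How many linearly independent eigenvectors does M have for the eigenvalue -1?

2

M + 1I = [[0, 0, 0], [8, -8, 8], [4, -4, 4]].
This matrix has rank 1, so its null space has dimension 3 − 1 = 2.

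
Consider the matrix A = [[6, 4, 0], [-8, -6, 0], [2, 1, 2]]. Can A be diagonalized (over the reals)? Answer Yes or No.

No

Characteristic polynomial: p(s) = s^3 - 2s^2 - 4s + 8 = (s - 2)^2(s + 2).
s = 2 has algebraic multiplicity 2; rank(A − 2I) = 2, so geometric multiplicity = 1.
Geometric multiplicity < algebraic multiplicity, so A is not diagonalizable.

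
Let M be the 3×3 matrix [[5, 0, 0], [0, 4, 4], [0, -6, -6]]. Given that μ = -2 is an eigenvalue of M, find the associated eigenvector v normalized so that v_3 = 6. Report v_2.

M + 2I = [[7, 0, 0], [0, 6, 4], [0, -6, -4]].
Solving (M + 2I)v = 0 gives the eigenspace spanned by (0, -4, 6).
With v_3 = 6, v = (0, -4, 6), so v_2 = -4.

-4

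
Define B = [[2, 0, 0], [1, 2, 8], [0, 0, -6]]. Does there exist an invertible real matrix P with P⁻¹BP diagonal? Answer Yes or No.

No

Characteristic polynomial: p(λ) = λ^3 + 2λ^2 - 20λ + 24 = (λ - 2)^2(λ + 6).
λ = 2 has algebraic multiplicity 2; rank(B − 2I) = 2, so geometric multiplicity = 1.
Geometric multiplicity < algebraic multiplicity, so B is not diagonalizable.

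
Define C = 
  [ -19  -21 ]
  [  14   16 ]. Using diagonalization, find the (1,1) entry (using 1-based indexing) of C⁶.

46747

Characteristic polynomial: r^2 + 3r - 10 = (r - 2)(r + 5), so the eigenvalues are -5, 2.
r=-5: eigenvector (3, -2).
r=2: eigenvector (-1, 1).
P = [[3, -1], [-2, 1]], D = diag(-5, 2), P⁻¹ = [[1, 1], [2, 3]].
C⁶ = P·diag(15625, 64)·P⁻¹ = [[46747, 46683], [-31122, -31058]].
The requested entry is 46747.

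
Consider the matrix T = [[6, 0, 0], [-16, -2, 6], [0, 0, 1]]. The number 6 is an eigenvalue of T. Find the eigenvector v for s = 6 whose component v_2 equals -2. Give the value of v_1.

T − 6I = [[0, 0, 0], [-16, -8, 6], [0, 0, -5]].
Solving (T − 6I)v = 0 gives the eigenspace spanned by (1, -2, 0).
With v_2 = -2, v = (1, -2, 0), so v_1 = 1.

1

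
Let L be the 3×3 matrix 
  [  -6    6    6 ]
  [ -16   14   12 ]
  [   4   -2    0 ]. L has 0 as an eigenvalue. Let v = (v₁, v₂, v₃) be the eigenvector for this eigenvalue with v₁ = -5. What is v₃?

5

L = [[-6, 6, 6], [-16, 14, 12], [4, -2, 0]].
Solving (L)v = 0 gives the eigenspace spanned by (-5, -10, 5).
With v₁ = -5, v = (-5, -10, 5), so v₃ = 5.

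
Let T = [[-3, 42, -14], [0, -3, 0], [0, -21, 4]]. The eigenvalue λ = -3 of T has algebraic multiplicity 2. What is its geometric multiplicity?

T + 3I = [[0, 42, -14], [0, 0, 0], [0, -21, 7]].
This matrix has rank 1, so its null space has dimension 3 − 1 = 2.

2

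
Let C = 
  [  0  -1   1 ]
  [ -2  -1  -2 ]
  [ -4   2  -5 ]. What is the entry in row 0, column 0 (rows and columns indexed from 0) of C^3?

Characteristic polynomial: λ^3 + 6λ^2 + 11λ + 6 = (λ + 1)(λ + 2)(λ + 3), so the eigenvalues are -3, -2, -1.
λ=-2: eigenvector (1, 2, 0).
λ=-1: eigenvector (1, 0, -1).
λ=-3: eigenvector (0, 1, 1).
P = [[1, 1, 0], [2, 0, 1], [0, -1, 1]], D = diag(-2, -1, -3), P⁻¹ = [[-1, 1, -1], [2, -1, 1], [2, -1, 2]].
C³ = P·diag(-8, -1, -27)·P⁻¹ = [[6, -7, 7], [-38, 11, -38], [-52, 26, -53]].
The requested entry is 6.

6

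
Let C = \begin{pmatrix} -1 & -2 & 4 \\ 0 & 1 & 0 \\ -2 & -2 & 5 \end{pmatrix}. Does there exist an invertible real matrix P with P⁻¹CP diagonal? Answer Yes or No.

Characteristic polynomial: p(r) = r^3 - 5r^2 + 7r - 3 = (r - 3)(r - 1)^2.
r = 1 has algebraic multiplicity 2; rank(C − 1I) = 1, so geometric multiplicity = 2.
Every eigenvalue has geometric = algebraic multiplicity, so C is diagonalizable.

Yes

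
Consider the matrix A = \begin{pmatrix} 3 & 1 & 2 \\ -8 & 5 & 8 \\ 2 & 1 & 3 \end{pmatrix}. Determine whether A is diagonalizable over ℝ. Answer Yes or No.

Characteristic polynomial: p(λ) = λ^3 - 11λ^2 + 35λ - 25 = (λ - 5)^2(λ - 1).
λ = 5 has algebraic multiplicity 2; rank(A − 5I) = 2, so geometric multiplicity = 1.
Geometric multiplicity < algebraic multiplicity, so A is not diagonalizable.

No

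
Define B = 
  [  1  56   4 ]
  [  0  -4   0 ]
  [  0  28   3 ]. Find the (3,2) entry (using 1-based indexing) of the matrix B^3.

364

Characteristic polynomial: λ^3 - 13λ + 12 = (λ - 3)(λ - 1)(λ + 4), so the eigenvalues are -4, 1, 3.
λ=-4: eigenvector (-8, 1, -4).
λ=1: eigenvector (1, 0, 0).
λ=3: eigenvector (2, 0, 1).
P = [[-8, 1, 2], [1, 0, 0], [-4, 0, 1]], D = diag(-4, 1, 3), P⁻¹ = [[0, 1, 0], [1, 0, -2], [0, 4, 1]].
B³ = P·diag(-64, 1, 27)·P⁻¹ = [[1, 728, 52], [0, -64, 0], [0, 364, 27]].
The requested entry is 364.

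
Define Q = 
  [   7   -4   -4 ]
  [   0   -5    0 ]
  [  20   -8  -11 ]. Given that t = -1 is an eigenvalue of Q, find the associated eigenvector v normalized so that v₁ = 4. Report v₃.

8

Q + 1I = [[8, -4, -4], [0, -4, 0], [20, -8, -10]].
Solving (Q + 1I)v = 0 gives the eigenspace spanned by (4, 0, 8).
With v₁ = 4, v = (4, 0, 8), so v₃ = 8.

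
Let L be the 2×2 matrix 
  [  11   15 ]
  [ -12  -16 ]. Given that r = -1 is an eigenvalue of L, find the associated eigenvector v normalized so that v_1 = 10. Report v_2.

-8

L + 1I = [[12, 15], [-12, -15]].
Solving (L + 1I)v = 0 gives the eigenspace spanned by (10, -8).
With v_1 = 10, v = (10, -8), so v_2 = -8.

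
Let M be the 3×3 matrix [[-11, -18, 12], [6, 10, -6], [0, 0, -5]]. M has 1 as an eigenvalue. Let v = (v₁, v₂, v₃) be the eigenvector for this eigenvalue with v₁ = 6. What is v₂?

-4

M − 1I = [[-12, -18, 12], [6, 9, -6], [0, 0, -6]].
Solving (M − 1I)v = 0 gives the eigenspace spanned by (6, -4, 0).
With v₁ = 6, v = (6, -4, 0), so v₂ = -4.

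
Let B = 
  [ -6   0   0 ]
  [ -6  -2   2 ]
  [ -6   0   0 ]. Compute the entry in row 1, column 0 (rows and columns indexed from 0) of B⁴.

1296

Characteristic polynomial: t^3 + 8t^2 + 12t = t(t + 2)(t + 6), so the eigenvalues are -6, -2, 0.
t=-6: eigenvector (1, 1, 1).
t=-2: eigenvector (0, 1, 0).
t=0: eigenvector (0, 1, 1).
P = [[1, 0, 0], [1, 1, 1], [1, 0, 1]], D = diag(-6, -2, 0), P⁻¹ = [[1, 0, 0], [0, 1, -1], [-1, 0, 1]].
B⁴ = P·diag(1296, 16, 0)·P⁻¹ = [[1296, 0, 0], [1296, 16, -16], [1296, 0, 0]].
The requested entry is 1296.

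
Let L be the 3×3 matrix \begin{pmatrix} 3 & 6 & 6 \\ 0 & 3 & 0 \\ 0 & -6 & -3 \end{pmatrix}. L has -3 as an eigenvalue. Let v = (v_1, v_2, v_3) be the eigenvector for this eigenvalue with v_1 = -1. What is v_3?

L + 3I = [[6, 6, 6], [0, 6, 0], [0, -6, 0]].
Solving (L + 3I)v = 0 gives the eigenspace spanned by (-1, 0, 1).
With v_1 = -1, v = (-1, 0, 1), so v_3 = 1.

1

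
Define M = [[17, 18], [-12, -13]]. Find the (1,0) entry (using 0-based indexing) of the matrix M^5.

Characteristic polynomial: s^2 - 4s - 5 = (s - 5)(s + 1), so the eigenvalues are -1, 5.
s=5: eigenvector (3, -2).
s=-1: eigenvector (1, -1).
P = [[3, 1], [-2, -1]], D = diag(5, -1), P⁻¹ = [[1, 1], [-2, -3]].
M⁵ = P·diag(3125, -1)·P⁻¹ = [[9377, 9378], [-6252, -6253]].
The requested entry is -6252.

-6252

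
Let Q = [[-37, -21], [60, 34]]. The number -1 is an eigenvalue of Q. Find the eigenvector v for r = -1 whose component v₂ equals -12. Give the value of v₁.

Q + 1I = [[-36, -21], [60, 35]].
Solving (Q + 1I)v = 0 gives the eigenspace spanned by (7, -12).
With v₂ = -12, v = (7, -12), so v₁ = 7.

7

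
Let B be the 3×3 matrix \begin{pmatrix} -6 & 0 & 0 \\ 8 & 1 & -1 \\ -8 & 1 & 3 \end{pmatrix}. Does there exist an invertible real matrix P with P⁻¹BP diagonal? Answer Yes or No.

No

Characteristic polynomial: p(s) = s^3 + 2s^2 - 20s + 24 = (s - 2)^2(s + 6).
s = 2 has algebraic multiplicity 2; rank(B − 2I) = 2, so geometric multiplicity = 1.
Geometric multiplicity < algebraic multiplicity, so B is not diagonalizable.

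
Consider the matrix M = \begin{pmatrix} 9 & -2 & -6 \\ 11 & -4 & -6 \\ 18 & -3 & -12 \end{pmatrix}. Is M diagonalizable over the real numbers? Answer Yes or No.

Characteristic polynomial: p(r) = r^3 + 7r^2 + 16r + 12 = (r + 2)^2(r + 3).
r = -2 has algebraic multiplicity 2; rank(M + 2I) = 2, so geometric multiplicity = 1.
Geometric multiplicity < algebraic multiplicity, so M is not diagonalizable.

No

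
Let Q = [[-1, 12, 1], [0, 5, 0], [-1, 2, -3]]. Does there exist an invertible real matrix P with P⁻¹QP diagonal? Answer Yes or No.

Characteristic polynomial: p(t) = t^3 - t^2 - 16t - 20 = (t - 5)(t + 2)^2.
t = -2 has algebraic multiplicity 2; rank(Q + 2I) = 2, so geometric multiplicity = 1.
Geometric multiplicity < algebraic multiplicity, so Q is not diagonalizable.

No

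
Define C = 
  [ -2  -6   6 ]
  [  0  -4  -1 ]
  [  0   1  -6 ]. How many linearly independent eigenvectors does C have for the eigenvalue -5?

C + 5I = [[3, -6, 6], [0, 1, -1], [0, 1, -1]].
This matrix has rank 2, so its null space has dimension 3 − 2 = 1.

1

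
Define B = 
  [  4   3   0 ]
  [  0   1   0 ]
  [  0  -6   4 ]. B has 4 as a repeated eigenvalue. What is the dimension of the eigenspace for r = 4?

B − 4I = [[0, 3, 0], [0, -3, 0], [0, -6, 0]].
This matrix has rank 1, so its null space has dimension 3 − 1 = 2.

2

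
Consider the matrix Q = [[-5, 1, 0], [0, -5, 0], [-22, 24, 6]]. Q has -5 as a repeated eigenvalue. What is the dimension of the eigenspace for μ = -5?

1

Q + 5I = [[0, 1, 0], [0, 0, 0], [-22, 24, 11]].
This matrix has rank 2, so its null space has dimension 3 − 2 = 1.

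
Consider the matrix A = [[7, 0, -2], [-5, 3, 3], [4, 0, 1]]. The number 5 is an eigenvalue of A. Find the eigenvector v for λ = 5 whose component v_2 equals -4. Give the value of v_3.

4

A − 5I = [[2, 0, -2], [-5, -2, 3], [4, 0, -4]].
Solving (A − 5I)v = 0 gives the eigenspace spanned by (4, -4, 4).
With v_2 = -4, v = (4, -4, 4), so v_3 = 4.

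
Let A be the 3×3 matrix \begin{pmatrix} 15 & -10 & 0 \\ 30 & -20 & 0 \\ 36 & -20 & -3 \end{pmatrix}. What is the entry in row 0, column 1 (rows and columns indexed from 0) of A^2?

Characteristic polynomial: t^3 + 8t^2 + 15t = t(t + 3)(t + 5), so the eigenvalues are -5, -3, 0.
t=-5: eigenvector (1, 2, 2).
t=0: eigenvector (-2, -3, -4).
t=-3: eigenvector (0, 0, 1).
P = [[1, -2, 0], [2, -3, 0], [2, -4, 1]], D = diag(-5, 0, -3), P⁻¹ = [[-3, 2, 0], [-2, 1, 0], [-2, 0, 1]].
A² = P·diag(25, 0, 9)·P⁻¹ = [[-75, 50, 0], [-150, 100, 0], [-168, 100, 9]].
The requested entry is 50.

50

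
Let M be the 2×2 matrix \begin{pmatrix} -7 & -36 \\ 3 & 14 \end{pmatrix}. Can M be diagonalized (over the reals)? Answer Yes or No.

Yes

Characteristic polynomial: p(s) = s^2 - 7s + 10 = (s - 5)(s - 2).
All 2 eigenvalues are distinct, so M is diagonalizable.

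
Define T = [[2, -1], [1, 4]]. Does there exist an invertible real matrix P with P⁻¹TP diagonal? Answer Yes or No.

Characteristic polynomial: p(λ) = λ^2 - 6λ + 9 = (λ - 3)^2.
λ = 3 has algebraic multiplicity 2; rank(T − 3I) = 1, so geometric multiplicity = 1.
Geometric multiplicity < algebraic multiplicity, so T is not diagonalizable.

No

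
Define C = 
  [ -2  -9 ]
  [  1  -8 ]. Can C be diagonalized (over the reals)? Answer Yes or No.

No

Characteristic polynomial: p(λ) = λ^2 + 10λ + 25 = (λ + 5)^2.
λ = -5 has algebraic multiplicity 2; rank(C + 5I) = 1, so geometric multiplicity = 1.
Geometric multiplicity < algebraic multiplicity, so C is not diagonalizable.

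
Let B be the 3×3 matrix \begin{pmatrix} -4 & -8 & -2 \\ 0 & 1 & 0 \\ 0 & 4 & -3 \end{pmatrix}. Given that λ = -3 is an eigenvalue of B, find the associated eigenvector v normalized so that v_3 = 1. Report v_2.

0

B + 3I = [[-1, -8, -2], [0, 4, 0], [0, 4, 0]].
Solving (B + 3I)v = 0 gives the eigenspace spanned by (-2, 0, 1).
With v_3 = 1, v = (-2, 0, 1), so v_2 = 0.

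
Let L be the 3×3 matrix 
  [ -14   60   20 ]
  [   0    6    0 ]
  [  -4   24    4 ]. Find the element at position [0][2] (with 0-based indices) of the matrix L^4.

Characteristic polynomial: t^3 + 4t^2 - 36t - 144 = (t - 6)(t + 4)(t + 6), so the eigenvalues are -6, -4, 6.
t=-6: eigenvector (5, 0, 2).
t=6: eigenvector (5, 1, 2).
t=-4: eigenvector (2, 0, 1).
P = [[5, 5, 2], [0, 1, 0], [2, 2, 1]], D = diag(-6, 6, -4), P⁻¹ = [[1, -1, -2], [0, 1, 0], [-2, 0, 5]].
L⁴ = P·diag(1296, 1296, 256)·P⁻¹ = [[5456, 0, -10400], [0, 1296, 0], [2080, 0, -3904]].
The requested entry is -10400.

-10400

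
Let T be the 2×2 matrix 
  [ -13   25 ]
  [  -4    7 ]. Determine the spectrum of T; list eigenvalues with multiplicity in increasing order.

-3, -3

Characteristic polynomial: p(r) = r^2 + 6r + 9 = (r + 3)^2.
Roots (with multiplicity): -3, -3.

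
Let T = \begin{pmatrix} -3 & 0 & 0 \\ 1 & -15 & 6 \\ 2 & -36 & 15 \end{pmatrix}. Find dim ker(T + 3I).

T + 3I = [[0, 0, 0], [1, -12, 6], [2, -36, 18]].
This matrix has rank 2, so its null space has dimension 3 − 2 = 1.

1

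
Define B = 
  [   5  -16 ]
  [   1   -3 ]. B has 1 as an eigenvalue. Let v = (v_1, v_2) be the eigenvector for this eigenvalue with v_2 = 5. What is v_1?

B − 1I = [[4, -16], [1, -4]].
Solving (B − 1I)v = 0 gives the eigenspace spanned by (20, 5).
With v_2 = 5, v = (20, 5), so v_1 = 20.

20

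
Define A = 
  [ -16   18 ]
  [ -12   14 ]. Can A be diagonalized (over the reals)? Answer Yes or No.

Yes

Characteristic polynomial: p(t) = t^2 + 2t - 8 = (t - 2)(t + 4).
All 2 eigenvalues are distinct, so A is diagonalizable.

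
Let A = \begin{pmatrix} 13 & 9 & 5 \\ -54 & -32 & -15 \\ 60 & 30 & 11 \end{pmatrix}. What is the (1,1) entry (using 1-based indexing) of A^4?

Characteristic polynomial: s^3 + 8s^2 + 11s - 20 = (s - 1)(s + 4)(s + 5), so the eigenvalues are -5, -4, 1.
s=-4: eigenvector (-1, 3, -2).
s=-5: eigenvector (1, -2, 0).
s=1: eigenvector (1, -3, 3).
P = [[-1, 1, 1], [3, -2, -3], [-2, 0, 3]], D = diag(-4, -5, 1), P⁻¹ = [[6, 3, 1], [3, 1, 0], [4, 2, 1]].
A⁴ = P·diag(256, 625, 1)·P⁻¹ = [[343, -141, -255], [846, 1048, 765], [-3060, -1530, -509]].
The requested entry is 343.

343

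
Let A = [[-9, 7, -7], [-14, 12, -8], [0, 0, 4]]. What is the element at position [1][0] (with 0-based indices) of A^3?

Characteristic polynomial: μ^3 - 7μ^2 + 2μ + 40 = (μ - 5)(μ - 4)(μ + 2), so the eigenvalues are -2, 4, 5.
μ=-2: eigenvector (1, 1, 0).
μ=5: eigenvector (1, 2, 0).
μ=4: eigenvector (0, 1, 1).
P = [[1, 1, 0], [1, 2, 1], [0, 0, 1]], D = diag(-2, 5, 4), P⁻¹ = [[2, -1, 1], [-1, 1, -1], [0, 0, 1]].
A³ = P·diag(-8, 125, 64)·P⁻¹ = [[-141, 133, -133], [-266, 258, -194], [0, 0, 64]].
The requested entry is -266.

-266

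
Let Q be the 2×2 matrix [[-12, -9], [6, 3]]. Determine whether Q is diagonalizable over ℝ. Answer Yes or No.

Characteristic polynomial: p(r) = r^2 + 9r + 18 = (r + 3)(r + 6).
All 2 eigenvalues are distinct, so Q is diagonalizable.

Yes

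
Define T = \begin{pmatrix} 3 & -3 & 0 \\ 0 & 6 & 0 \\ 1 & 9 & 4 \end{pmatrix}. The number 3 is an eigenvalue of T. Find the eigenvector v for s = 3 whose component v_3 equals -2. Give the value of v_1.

T − 3I = [[0, -3, 0], [0, 3, 0], [1, 9, 1]].
Solving (T − 3I)v = 0 gives the eigenspace spanned by (2, 0, -2).
With v_3 = -2, v = (2, 0, -2), so v_1 = 2.

2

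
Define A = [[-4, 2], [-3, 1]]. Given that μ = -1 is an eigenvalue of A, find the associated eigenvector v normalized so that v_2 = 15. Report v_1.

10

A + 1I = [[-3, 2], [-3, 2]].
Solving (A + 1I)v = 0 gives the eigenspace spanned by (10, 15).
With v_2 = 15, v = (10, 15), so v_1 = 10.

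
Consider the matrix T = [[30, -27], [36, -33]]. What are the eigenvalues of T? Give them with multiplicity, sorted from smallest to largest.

-6, 3

Characteristic polynomial: p(r) = r^2 + 3r - 18 = (r - 3)(r + 6).
Roots (with multiplicity): -6, 3.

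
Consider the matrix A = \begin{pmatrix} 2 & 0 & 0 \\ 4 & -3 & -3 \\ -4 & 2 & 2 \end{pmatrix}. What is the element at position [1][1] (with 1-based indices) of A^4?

16

Characteristic polynomial: r^3 - r^2 - 2r = r(r - 2)(r + 1), so the eigenvalues are -1, 0, 2.
r=2: eigenvector (1, 2, -2).
r=-1: eigenvector (0, 3, -2).
r=0: eigenvector (0, -1, 1).
P = [[1, 0, 0], [2, 3, -1], [-2, -2, 1]], D = diag(2, -1, 0), P⁻¹ = [[1, 0, 0], [0, 1, 1], [2, 2, 3]].
A⁴ = P·diag(16, 1, 0)·P⁻¹ = [[16, 0, 0], [32, 3, 3], [-32, -2, -2]].
The requested entry is 16.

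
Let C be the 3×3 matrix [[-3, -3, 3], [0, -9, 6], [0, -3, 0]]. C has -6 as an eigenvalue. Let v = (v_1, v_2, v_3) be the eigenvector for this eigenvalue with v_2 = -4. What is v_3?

-2

C + 6I = [[3, -3, 3], [0, -3, 6], [0, -3, 6]].
Solving (C + 6I)v = 0 gives the eigenspace spanned by (-2, -4, -2).
With v_2 = -4, v = (-2, -4, -2), so v_3 = -2.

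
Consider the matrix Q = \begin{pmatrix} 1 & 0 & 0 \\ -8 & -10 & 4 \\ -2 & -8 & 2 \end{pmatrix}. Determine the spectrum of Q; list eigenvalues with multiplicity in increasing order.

-6, -2, 1

Characteristic polynomial: p(t) = t^3 + 7t^2 + 4t - 12 = (t - 1)(t + 2)(t + 6).
Roots (with multiplicity): -6, -2, 1.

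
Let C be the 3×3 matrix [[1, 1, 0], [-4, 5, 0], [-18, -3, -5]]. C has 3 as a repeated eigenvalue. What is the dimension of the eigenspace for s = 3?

C − 3I = [[-2, 1, 0], [-4, 2, 0], [-18, -3, -8]].
This matrix has rank 2, so its null space has dimension 3 − 2 = 1.

1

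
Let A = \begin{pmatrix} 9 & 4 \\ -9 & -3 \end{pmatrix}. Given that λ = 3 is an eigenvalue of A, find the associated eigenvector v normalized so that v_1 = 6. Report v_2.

-9

A − 3I = [[6, 4], [-9, -6]].
Solving (A − 3I)v = 0 gives the eigenspace spanned by (6, -9).
With v_1 = 6, v = (6, -9), so v_2 = -9.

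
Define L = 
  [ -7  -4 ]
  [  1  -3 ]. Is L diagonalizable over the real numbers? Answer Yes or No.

Characteristic polynomial: p(t) = t^2 + 10t + 25 = (t + 5)^2.
t = -5 has algebraic multiplicity 2; rank(L + 5I) = 1, so geometric multiplicity = 1.
Geometric multiplicity < algebraic multiplicity, so L is not diagonalizable.

No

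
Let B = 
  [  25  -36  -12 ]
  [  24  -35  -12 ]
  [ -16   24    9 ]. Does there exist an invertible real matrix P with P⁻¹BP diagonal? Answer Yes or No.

Characteristic polynomial: p(s) = s^3 + s^2 - 5s + 3 = (s - 1)^2(s + 3).
s = 1 has algebraic multiplicity 2; rank(B − 1I) = 1, so geometric multiplicity = 2.
Every eigenvalue has geometric = algebraic multiplicity, so B is diagonalizable.

Yes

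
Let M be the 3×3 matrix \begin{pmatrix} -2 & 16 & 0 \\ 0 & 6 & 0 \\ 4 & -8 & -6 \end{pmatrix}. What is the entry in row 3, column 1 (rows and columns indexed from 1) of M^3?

Characteristic polynomial: r^3 + 2r^2 - 36r - 72 = (r - 6)(r + 2)(r + 6), so the eigenvalues are -6, -2, 6.
r=-6: eigenvector (0, 0, -1).
r=-2: eigenvector (1, 0, 1).
r=6: eigenvector (2, 1, 0).
P = [[0, 1, 2], [0, 0, 1], [-1, 1, 0]], D = diag(-6, -2, 6), P⁻¹ = [[1, -2, -1], [1, -2, 0], [0, 1, 0]].
M³ = P·diag(-216, -8, 216)·P⁻¹ = [[-8, 448, 0], [0, 216, 0], [208, -416, -216]].
The requested entry is 208.

208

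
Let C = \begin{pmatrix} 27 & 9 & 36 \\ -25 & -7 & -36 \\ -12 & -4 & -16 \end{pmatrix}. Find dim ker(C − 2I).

C − 2I = [[25, 9, 36], [-25, -9, -36], [-12, -4, -18]].
This matrix has rank 2, so its null space has dimension 3 − 2 = 1.

1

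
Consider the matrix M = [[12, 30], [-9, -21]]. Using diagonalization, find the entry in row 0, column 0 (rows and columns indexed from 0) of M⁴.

-5994

Characteristic polynomial: μ^2 + 9μ + 18 = (μ + 3)(μ + 6), so the eigenvalues are -6, -3.
μ=-3: eigenvector (-2, 1).
μ=-6: eigenvector (-5, 3).
P = [[-2, -5], [1, 3]], D = diag(-3, -6), P⁻¹ = [[-3, -5], [1, 2]].
M⁴ = P·diag(81, 1296)·P⁻¹ = [[-5994, -12150], [3645, 7371]].
The requested entry is -5994.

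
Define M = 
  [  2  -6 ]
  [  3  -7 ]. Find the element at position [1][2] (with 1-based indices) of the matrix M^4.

510

Characteristic polynomial: μ^2 + 5μ + 4 = (μ + 1)(μ + 4), so the eigenvalues are -4, -1.
μ=-4: eigenvector (1, 1).
μ=-1: eigenvector (-2, -1).
P = [[1, -2], [1, -1]], D = diag(-4, -1), P⁻¹ = [[-1, 2], [-1, 1]].
M⁴ = P·diag(256, 1)·P⁻¹ = [[-254, 510], [-255, 511]].
The requested entry is 510.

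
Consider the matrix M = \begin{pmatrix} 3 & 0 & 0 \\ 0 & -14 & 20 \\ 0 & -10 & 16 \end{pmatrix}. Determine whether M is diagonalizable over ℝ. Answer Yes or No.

Characteristic polynomial: p(λ) = λ^3 - 5λ^2 - 18λ + 72 = (λ - 6)(λ - 3)(λ + 4).
All 3 eigenvalues are distinct, so M is diagonalizable.

Yes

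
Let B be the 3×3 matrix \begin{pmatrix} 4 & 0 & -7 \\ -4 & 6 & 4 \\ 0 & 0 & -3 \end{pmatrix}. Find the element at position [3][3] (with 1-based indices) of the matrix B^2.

9

Characteristic polynomial: t^3 - 7t^2 - 6t + 72 = (t - 6)(t - 4)(t + 3), so the eigenvalues are -3, 4, 6.
t=6: eigenvector (0, 1, 0).
t=4: eigenvector (1, 2, 0).
t=-3: eigenvector (1, 0, 1).
P = [[0, 1, 1], [1, 2, 0], [0, 0, 1]], D = diag(6, 4, -3), P⁻¹ = [[-2, 1, 2], [1, 0, -1], [0, 0, 1]].
B² = P·diag(36, 16, 9)·P⁻¹ = [[16, 0, -7], [-40, 36, 40], [0, 0, 9]].
The requested entry is 9.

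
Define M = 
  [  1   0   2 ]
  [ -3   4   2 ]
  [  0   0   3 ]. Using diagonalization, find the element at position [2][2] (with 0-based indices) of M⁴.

81

Characteristic polynomial: r^3 - 8r^2 + 19r - 12 = (r - 4)(r - 3)(r - 1), so the eigenvalues are 1, 3, 4.
r=4: eigenvector (0, 1, 0).
r=1: eigenvector (1, 1, 0).
r=3: eigenvector (1, 1, 1).
P = [[0, 1, 1], [1, 1, 1], [0, 0, 1]], D = diag(4, 1, 3), P⁻¹ = [[-1, 1, 0], [1, 0, -1], [0, 0, 1]].
M⁴ = P·diag(256, 1, 81)·P⁻¹ = [[1, 0, 80], [-255, 256, 80], [0, 0, 81]].
The requested entry is 81.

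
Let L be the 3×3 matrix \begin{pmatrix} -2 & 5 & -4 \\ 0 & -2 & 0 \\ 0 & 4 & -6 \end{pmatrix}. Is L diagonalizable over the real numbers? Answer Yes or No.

Characteristic polynomial: p(r) = r^3 + 10r^2 + 28r + 24 = (r + 2)^2(r + 6).
r = -2 has algebraic multiplicity 2; rank(L + 2I) = 2, so geometric multiplicity = 1.
Geometric multiplicity < algebraic multiplicity, so L is not diagonalizable.

No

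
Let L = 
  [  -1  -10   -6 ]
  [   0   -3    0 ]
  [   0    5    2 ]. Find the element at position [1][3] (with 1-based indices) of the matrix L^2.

Characteristic polynomial: s^3 + 2s^2 - 5s - 6 = (s - 2)(s + 1)(s + 3), so the eigenvalues are -3, -1, 2.
s=2: eigenvector (-2, 0, 1).
s=-3: eigenvector (2, 1, -1).
s=-1: eigenvector (1, 0, 0).
P = [[-2, 2, 1], [0, 1, 0], [1, -1, 0]], D = diag(2, -3, -1), P⁻¹ = [[0, 1, 1], [0, 1, 0], [1, 0, 2]].
L² = P·diag(4, 9, 1)·P⁻¹ = [[1, 10, -6], [0, 9, 0], [0, -5, 4]].
The requested entry is -6.

-6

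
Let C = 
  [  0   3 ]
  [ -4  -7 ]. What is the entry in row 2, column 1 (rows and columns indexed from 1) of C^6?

13468

Characteristic polynomial: t^2 + 7t + 12 = (t + 3)(t + 4), so the eigenvalues are -4, -3.
t=-3: eigenvector (1, -1).
t=-4: eigenvector (-3, 4).
P = [[1, -3], [-1, 4]], D = diag(-3, -4), P⁻¹ = [[4, 3], [1, 1]].
C⁶ = P·diag(729, 4096)·P⁻¹ = [[-9372, -10101], [13468, 14197]].
The requested entry is 13468.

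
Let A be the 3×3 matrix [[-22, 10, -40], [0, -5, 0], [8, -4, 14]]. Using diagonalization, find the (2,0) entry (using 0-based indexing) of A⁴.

-2560

Characteristic polynomial: s^3 + 13s^2 + 52s + 60 = (s + 2)(s + 5)(s + 6), so the eigenvalues are -6, -5, -2.
s=-2: eigenvector (-2, 0, 1).
s=-5: eigenvector (10, 1, -4).
s=-6: eigenvector (5, 0, -2).
P = [[-2, 10, 5], [0, 1, 0], [1, -4, -2]], D = diag(-2, -5, -6), P⁻¹ = [[2, 0, 5], [0, 1, 0], [1, -2, 2]].
A⁴ = P·diag(16, 625, 1296)·P⁻¹ = [[6416, -6710, 12800], [0, 625, 0], [-2560, 2684, -5104]].
The requested entry is -2560.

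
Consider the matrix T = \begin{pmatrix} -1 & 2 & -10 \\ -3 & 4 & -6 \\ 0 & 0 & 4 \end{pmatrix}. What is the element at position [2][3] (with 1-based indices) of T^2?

Characteristic polynomial: r^3 - 7r^2 + 14r - 8 = (r - 4)(r - 2)(r - 1), so the eigenvalues are 1, 2, 4.
r=1: eigenvector (1, 1, 0).
r=2: eigenvector (2, 3, 0).
r=4: eigenvector (-2, 0, 1).
P = [[1, 2, -2], [1, 3, 0], [0, 0, 1]], D = diag(1, 2, 4), P⁻¹ = [[3, -2, 6], [-1, 1, -2], [0, 0, 1]].
T² = P·diag(1, 4, 16)·P⁻¹ = [[-5, 6, -42], [-9, 10, -18], [0, 0, 16]].
The requested entry is -18.

-18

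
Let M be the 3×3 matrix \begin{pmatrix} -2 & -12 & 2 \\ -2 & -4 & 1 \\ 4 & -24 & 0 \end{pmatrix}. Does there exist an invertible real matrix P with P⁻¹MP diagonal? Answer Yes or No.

Characteristic polynomial: p(λ) = λ^3 + 6λ^2 - 32 = (λ - 2)(λ + 4)^2.
λ = -4 has algebraic multiplicity 2; rank(M + 4I) = 2, so geometric multiplicity = 1.
Geometric multiplicity < algebraic multiplicity, so M is not diagonalizable.

No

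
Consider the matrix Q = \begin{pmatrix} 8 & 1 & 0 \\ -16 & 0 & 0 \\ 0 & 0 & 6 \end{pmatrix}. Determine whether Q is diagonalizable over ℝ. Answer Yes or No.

Characteristic polynomial: p(λ) = λ^3 - 14λ^2 + 64λ - 96 = (λ - 6)(λ - 4)^2.
λ = 4 has algebraic multiplicity 2; rank(Q − 4I) = 2, so geometric multiplicity = 1.
Geometric multiplicity < algebraic multiplicity, so Q is not diagonalizable.

No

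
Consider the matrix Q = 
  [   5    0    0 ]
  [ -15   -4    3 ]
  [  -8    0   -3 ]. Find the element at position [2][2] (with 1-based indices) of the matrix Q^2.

Characteristic polynomial: t^3 + 2t^2 - 23t - 60 = (t - 5)(t + 3)(t + 4), so the eigenvalues are -4, -3, 5.
t=5: eigenvector (1, -2, -1).
t=-4: eigenvector (0, 1, 0).
t=-3: eigenvector (0, 3, 1).
P = [[1, 0, 0], [-2, 1, 3], [-1, 0, 1]], D = diag(5, -4, -3), P⁻¹ = [[1, 0, 0], [-1, 1, -3], [1, 0, 1]].
Q² = P·diag(25, 16, 9)·P⁻¹ = [[25, 0, 0], [-39, 16, -21], [-16, 0, 9]].
The requested entry is 16.

16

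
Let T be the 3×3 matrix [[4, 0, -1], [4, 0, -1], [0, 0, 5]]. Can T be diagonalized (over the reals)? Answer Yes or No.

Yes

Characteristic polynomial: p(s) = s^3 - 9s^2 + 20s = s(s - 5)(s - 4).
All 3 eigenvalues are distinct, so T is diagonalizable.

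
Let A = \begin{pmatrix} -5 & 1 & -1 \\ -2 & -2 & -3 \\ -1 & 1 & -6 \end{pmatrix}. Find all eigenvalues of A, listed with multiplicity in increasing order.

-5, -4, -4

Characteristic polynomial: p(λ) = λ^3 + 13λ^2 + 56λ + 80 = (λ + 4)^2(λ + 5).
Roots (with multiplicity): -5, -4, -4.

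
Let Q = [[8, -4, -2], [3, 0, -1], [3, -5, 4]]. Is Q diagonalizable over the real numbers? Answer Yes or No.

Characteristic polynomial: p(s) = s^3 - 12s^2 + 45s - 50 = (s - 5)^2(s - 2).
s = 5 has algebraic multiplicity 2; rank(Q − 5I) = 2, so geometric multiplicity = 1.
Geometric multiplicity < algebraic multiplicity, so Q is not diagonalizable.

No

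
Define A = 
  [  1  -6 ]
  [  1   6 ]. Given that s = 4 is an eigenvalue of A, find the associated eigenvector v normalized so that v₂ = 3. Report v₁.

-6

A − 4I = [[-3, -6], [1, 2]].
Solving (A − 4I)v = 0 gives the eigenspace spanned by (-6, 3).
With v₂ = 3, v = (-6, 3), so v₁ = -6.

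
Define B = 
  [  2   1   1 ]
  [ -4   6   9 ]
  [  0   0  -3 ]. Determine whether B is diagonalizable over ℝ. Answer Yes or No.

No

Characteristic polynomial: p(λ) = λ^3 - 5λ^2 - 8λ + 48 = (λ - 4)^2(λ + 3).
λ = 4 has algebraic multiplicity 2; rank(B − 4I) = 2, so geometric multiplicity = 1.
Geometric multiplicity < algebraic multiplicity, so B is not diagonalizable.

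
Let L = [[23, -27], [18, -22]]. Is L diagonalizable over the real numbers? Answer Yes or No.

Characteristic polynomial: p(λ) = λ^2 - λ - 20 = (λ - 5)(λ + 4).
All 2 eigenvalues are distinct, so L is diagonalizable.

Yes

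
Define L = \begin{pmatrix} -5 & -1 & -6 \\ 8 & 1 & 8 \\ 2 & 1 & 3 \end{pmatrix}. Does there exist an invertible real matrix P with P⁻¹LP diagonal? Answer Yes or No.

No

Characteristic polynomial: p(t) = t^3 + t^2 - 5t + 3 = (t - 1)^2(t + 3).
t = 1 has algebraic multiplicity 2; rank(L − 1I) = 2, so geometric multiplicity = 1.
Geometric multiplicity < algebraic multiplicity, so L is not diagonalizable.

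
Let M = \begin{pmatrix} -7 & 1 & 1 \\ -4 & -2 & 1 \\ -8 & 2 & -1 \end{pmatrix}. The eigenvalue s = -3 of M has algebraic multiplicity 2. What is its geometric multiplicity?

M + 3I = [[-4, 1, 1], [-4, 1, 1], [-8, 2, 2]].
This matrix has rank 1, so its null space has dimension 3 − 1 = 2.

2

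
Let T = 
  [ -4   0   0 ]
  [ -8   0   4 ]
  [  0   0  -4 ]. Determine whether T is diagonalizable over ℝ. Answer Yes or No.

Characteristic polynomial: p(s) = s^3 + 8s^2 + 16s = s(s + 4)^2.
s = -4 has algebraic multiplicity 2; rank(T + 4I) = 1, so geometric multiplicity = 2.
Every eigenvalue has geometric = algebraic multiplicity, so T is diagonalizable.

Yes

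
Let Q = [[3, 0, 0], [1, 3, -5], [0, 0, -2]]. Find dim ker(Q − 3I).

1

Q − 3I = [[0, 0, 0], [1, 0, -5], [0, 0, -5]].
This matrix has rank 2, so its null space has dimension 3 − 2 = 1.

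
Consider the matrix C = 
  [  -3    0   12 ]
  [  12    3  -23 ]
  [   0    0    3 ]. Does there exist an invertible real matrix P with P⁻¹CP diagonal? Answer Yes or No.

Characteristic polynomial: p(t) = t^3 - 3t^2 - 9t + 27 = (t - 3)^2(t + 3).
t = 3 has algebraic multiplicity 2; rank(C − 3I) = 2, so geometric multiplicity = 1.
Geometric multiplicity < algebraic multiplicity, so C is not diagonalizable.

No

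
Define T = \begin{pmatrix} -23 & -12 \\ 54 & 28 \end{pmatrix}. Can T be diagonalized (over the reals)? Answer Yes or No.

Characteristic polynomial: p(λ) = λ^2 - 5λ + 4 = (λ - 4)(λ - 1).
All 2 eigenvalues are distinct, so T is diagonalizable.

Yes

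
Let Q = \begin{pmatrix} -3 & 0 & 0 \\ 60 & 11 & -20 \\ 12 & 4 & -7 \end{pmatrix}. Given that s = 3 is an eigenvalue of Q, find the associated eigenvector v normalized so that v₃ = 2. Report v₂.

5

Q − 3I = [[-6, 0, 0], [60, 8, -20], [12, 4, -10]].
Solving (Q − 3I)v = 0 gives the eigenspace spanned by (0, 5, 2).
With v₃ = 2, v = (0, 5, 2), so v₂ = 5.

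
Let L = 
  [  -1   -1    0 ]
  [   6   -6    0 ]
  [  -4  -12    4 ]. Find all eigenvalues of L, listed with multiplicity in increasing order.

-4, -3, 4

Characteristic polynomial: p(r) = r^3 + 3r^2 - 16r - 48 = (r - 4)(r + 3)(r + 4).
Roots (with multiplicity): -4, -3, 4.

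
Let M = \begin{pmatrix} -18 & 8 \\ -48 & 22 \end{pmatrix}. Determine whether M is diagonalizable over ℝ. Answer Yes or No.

Yes

Characteristic polynomial: p(s) = s^2 - 4s - 12 = (s - 6)(s + 2).
All 2 eigenvalues are distinct, so M is diagonalizable.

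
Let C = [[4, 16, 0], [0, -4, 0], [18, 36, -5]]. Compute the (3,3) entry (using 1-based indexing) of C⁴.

Characteristic polynomial: s^3 + 5s^2 - 16s - 80 = (s - 4)(s + 4)(s + 5), so the eigenvalues are -5, -4, 4.
s=-4: eigenvector (-2, 1, 0).
s=4: eigenvector (1, 0, 2).
s=-5: eigenvector (0, 0, 1).
P = [[-2, 1, 0], [1, 0, 0], [0, 2, 1]], D = diag(-4, 4, -5), P⁻¹ = [[0, 1, 0], [1, 2, 0], [-2, -4, 1]].
C⁴ = P·diag(256, 256, 625)·P⁻¹ = [[256, 0, 0], [0, 256, 0], [-738, -1476, 625]].
The requested entry is 625.

625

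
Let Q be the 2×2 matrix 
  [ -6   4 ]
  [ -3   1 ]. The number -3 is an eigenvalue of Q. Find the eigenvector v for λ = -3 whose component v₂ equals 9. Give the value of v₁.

Q + 3I = [[-3, 4], [-3, 4]].
Solving (Q + 3I)v = 0 gives the eigenspace spanned by (12, 9).
With v₂ = 9, v = (12, 9), so v₁ = 12.

12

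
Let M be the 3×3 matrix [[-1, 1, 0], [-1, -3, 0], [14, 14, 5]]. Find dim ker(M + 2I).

M + 2I = [[1, 1, 0], [-1, -1, 0], [14, 14, 7]].
This matrix has rank 2, so its null space has dimension 3 − 2 = 1.

1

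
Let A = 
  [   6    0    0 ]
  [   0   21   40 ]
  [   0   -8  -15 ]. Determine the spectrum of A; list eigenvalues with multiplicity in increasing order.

1, 5, 6

Characteristic polynomial: p(t) = t^3 - 12t^2 + 41t - 30 = (t - 6)(t - 5)(t - 1).
Roots (with multiplicity): 1, 5, 6.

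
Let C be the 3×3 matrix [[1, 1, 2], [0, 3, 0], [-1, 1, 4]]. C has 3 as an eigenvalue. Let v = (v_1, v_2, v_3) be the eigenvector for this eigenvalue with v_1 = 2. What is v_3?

C − 3I = [[-2, 1, 2], [0, 0, 0], [-1, 1, 1]].
Solving (C − 3I)v = 0 gives the eigenspace spanned by (2, 0, 2).
With v_1 = 2, v = (2, 0, 2), so v_3 = 2.

2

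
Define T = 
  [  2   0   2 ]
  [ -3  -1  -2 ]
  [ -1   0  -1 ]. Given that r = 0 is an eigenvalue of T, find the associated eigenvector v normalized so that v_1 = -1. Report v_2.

T = [[2, 0, 2], [-3, -1, -2], [-1, 0, -1]].
Solving (T)v = 0 gives the eigenspace spanned by (-1, 1, 1).
With v_1 = -1, v = (-1, 1, 1), so v_2 = 1.

1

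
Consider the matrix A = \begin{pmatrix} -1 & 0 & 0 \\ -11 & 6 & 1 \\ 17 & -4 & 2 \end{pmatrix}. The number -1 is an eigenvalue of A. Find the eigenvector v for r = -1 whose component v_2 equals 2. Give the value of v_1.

1

A + 1I = [[0, 0, 0], [-11, 7, 1], [17, -4, 3]].
Solving (A + 1I)v = 0 gives the eigenspace spanned by (1, 2, -3).
With v_2 = 2, v = (1, 2, -3), so v_1 = 1.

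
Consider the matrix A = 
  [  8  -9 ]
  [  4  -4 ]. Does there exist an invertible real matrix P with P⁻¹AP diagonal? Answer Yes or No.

Characteristic polynomial: p(s) = s^2 - 4s + 4 = (s - 2)^2.
s = 2 has algebraic multiplicity 2; rank(A − 2I) = 1, so geometric multiplicity = 1.
Geometric multiplicity < algebraic multiplicity, so A is not diagonalizable.

No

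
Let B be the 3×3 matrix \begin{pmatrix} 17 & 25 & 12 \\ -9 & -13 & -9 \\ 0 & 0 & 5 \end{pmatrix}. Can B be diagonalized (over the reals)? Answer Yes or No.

Characteristic polynomial: p(μ) = μ^3 - 9μ^2 + 24μ - 20 = (μ - 5)(μ - 2)^2.
μ = 2 has algebraic multiplicity 2; rank(B − 2I) = 2, so geometric multiplicity = 1.
Geometric multiplicity < algebraic multiplicity, so B is not diagonalizable.

No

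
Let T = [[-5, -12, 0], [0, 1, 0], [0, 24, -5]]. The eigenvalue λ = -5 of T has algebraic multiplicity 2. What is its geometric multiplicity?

T + 5I = [[0, -12, 0], [0, 6, 0], [0, 24, 0]].
This matrix has rank 1, so its null space has dimension 3 − 1 = 2.

2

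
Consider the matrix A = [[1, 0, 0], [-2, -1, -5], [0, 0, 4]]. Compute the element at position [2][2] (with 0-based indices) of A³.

Characteristic polynomial: μ^3 - 4μ^2 - μ + 4 = (μ - 4)(μ - 1)(μ + 1), so the eigenvalues are -1, 1, 4.
μ=1: eigenvector (1, -1, 0).
μ=-1: eigenvector (0, 1, 0).
μ=4: eigenvector (0, -1, 1).
P = [[1, 0, 0], [-1, 1, -1], [0, 0, 1]], D = diag(1, -1, 4), P⁻¹ = [[1, 0, 0], [1, 1, 1], [0, 0, 1]].
A³ = P·diag(1, -1, 64)·P⁻¹ = [[1, 0, 0], [-2, -1, -65], [0, 0, 64]].
The requested entry is 64.

64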